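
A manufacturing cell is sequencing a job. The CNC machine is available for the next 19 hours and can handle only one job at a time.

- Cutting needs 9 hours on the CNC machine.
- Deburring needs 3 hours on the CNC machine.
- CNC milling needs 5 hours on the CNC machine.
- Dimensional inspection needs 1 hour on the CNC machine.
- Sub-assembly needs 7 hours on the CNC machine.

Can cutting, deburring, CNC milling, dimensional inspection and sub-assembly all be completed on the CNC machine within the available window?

Running back to back, the jobs need 9 + 3 + 5 + 1 + 7 = 25 hours on the CNC machine.
Since 25 > 19, they cannot all fit.

No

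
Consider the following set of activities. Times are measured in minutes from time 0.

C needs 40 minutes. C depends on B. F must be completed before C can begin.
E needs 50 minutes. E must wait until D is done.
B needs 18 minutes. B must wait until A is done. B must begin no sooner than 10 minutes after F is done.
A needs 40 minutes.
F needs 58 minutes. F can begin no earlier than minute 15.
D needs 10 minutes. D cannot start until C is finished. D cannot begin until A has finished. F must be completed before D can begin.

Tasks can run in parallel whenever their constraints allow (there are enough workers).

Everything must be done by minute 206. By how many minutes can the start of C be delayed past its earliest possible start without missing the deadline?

F cannot begin until its own release at minute 15. It runs from minute 15 to 15 + 58 = minute 73.
A can start immediately at minute 0; it finishes at minute 40.
B has to wait for A (finishes minute 40); F (finishes minute 73, plus 10-minute gap → minute 83). The latest of these is minute 83, so B runs minute 83 to 83 + 18 = minute 101.
C cannot start until B (finishes minute 101); F (finishes minute 73). The controlling bound is minute 101, so C finishes at 101 + 40 = minute 141.

Working backward from the deadline:
E must finish by minute 206; it takes 50 minutes, so it must start by 206 − 50 = minute 156.
D has to be done before E (must start by minute 156). That means finishing by minute 156, i.e. starting by 156 − 10 = minute 146.
C has to be done before D (must start by minute 146). That means finishing by minute 146, i.e. starting by 146 − 40 = minute 106.
So C can start as early as minute 101 and as late as minute 106, giving 106 − 101 = 5 minutes of slack.

5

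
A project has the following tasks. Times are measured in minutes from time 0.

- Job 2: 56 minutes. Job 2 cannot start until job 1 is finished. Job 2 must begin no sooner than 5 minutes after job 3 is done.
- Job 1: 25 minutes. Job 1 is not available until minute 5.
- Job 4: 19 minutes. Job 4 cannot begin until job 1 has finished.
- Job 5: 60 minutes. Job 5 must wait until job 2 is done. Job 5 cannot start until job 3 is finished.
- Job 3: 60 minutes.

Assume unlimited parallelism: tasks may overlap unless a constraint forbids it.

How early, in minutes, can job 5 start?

121

Nothing blocks job 3, so it runs from minute 0 to minute 60.
Job 1 waits on its own release at minute 5, so it starts at minute 5 and finishes at 5 + 25 = minute 30.
For job 2: job 1 (finishes minute 30); job 3 (finishes minute 60, plus 5-minute gap → minute 65). Taking the maximum gives a start of minute 65, and it finishes at 65 + 56 = minute 121.
Job 5 waits on job 2 (finishes minute 121); job 3 (finishes minute 60). The latest of these is minute 121, which is the earliest job 5 can start.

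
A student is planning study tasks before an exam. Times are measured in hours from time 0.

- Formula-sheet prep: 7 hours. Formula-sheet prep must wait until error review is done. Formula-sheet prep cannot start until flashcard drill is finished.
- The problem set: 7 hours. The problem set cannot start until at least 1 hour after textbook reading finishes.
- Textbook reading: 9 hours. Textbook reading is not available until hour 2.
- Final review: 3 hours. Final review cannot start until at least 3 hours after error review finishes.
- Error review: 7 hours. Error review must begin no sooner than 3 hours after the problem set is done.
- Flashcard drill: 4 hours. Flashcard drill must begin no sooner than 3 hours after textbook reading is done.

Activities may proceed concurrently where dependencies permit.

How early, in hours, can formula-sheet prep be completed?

36

Textbook reading cannot begin until its own release at hour 2. It runs from hour 2 to 2 + 9 = hour 11.
Flashcard drill cannot begin until textbook reading (finishes hour 11, plus 3-hour gap → hour 14). It runs from hour 14 to 14 + 4 = hour 18.
After textbook reading (finishes hour 11, plus 1-hour gap → hour 12), the problem set can start at hour 12 and finishes at hour 19.
After the problem set (finishes hour 19, plus 3-hour gap → hour 22), error review can start at hour 22 and finishes at hour 29.
Formula-sheet prep needs all of error review (finishes hour 29); flashcard drill (finishes hour 18). That puts its earliest start at hour 29; it finishes at 29 + 7 = hour 36.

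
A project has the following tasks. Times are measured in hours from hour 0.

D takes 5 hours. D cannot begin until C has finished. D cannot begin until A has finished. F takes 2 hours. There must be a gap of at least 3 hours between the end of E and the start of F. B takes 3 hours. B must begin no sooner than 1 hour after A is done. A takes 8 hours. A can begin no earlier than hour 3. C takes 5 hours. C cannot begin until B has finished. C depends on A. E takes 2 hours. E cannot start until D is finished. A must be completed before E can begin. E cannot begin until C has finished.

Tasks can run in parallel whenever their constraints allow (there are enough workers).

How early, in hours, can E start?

After its own release at hour 3, A can start at hour 3 and finishes at hour 11.
After A (finishes hour 11, plus 1-hour gap → hour 12), B can start at hour 12 and finishes at hour 15.
For C: B (finishes hour 15); A (finishes hour 11). Taking the maximum gives a start of hour 15, and it finishes at 15 + 5 = hour 20.
D needs all of C (finishes hour 20); A (finishes hour 11). That puts its earliest start at hour 20; it finishes at 20 + 5 = hour 25.
E waits on D (finishes hour 25); A (finishes hour 11); C (finishes hour 20). The latest of these is hour 25, which is the earliest E can start.

25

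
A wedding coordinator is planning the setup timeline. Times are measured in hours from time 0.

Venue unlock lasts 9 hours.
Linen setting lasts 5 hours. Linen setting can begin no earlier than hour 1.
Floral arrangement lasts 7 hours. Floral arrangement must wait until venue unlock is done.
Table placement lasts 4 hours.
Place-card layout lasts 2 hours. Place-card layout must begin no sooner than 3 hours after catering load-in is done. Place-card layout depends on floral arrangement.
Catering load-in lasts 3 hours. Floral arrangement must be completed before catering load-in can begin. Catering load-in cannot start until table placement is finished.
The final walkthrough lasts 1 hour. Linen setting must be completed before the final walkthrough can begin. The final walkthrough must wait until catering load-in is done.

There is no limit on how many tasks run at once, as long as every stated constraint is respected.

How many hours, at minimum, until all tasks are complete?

Linen setting waits on its own release at hour 1, so it starts at hour 1 and finishes at 1 + 5 = hour 6.
Table placement has no prerequisites, so it starts at hour 0 and finishes at hour 4.
Venue unlock can start immediately at hour 0; it finishes at hour 9.
After venue unlock (finishes hour 9), floral arrangement can start at hour 9 and finishes at hour 16.
For catering load-in: floral arrangement (finishes hour 16); table placement (finishes hour 4). Taking the maximum gives a start of hour 16, and it finishes at 16 + 3 = hour 19.
The final walkthrough cannot start until linen setting (finishes hour 6); catering load-in (finishes hour 19). The controlling bound is hour 19, so the final walkthrough finishes at 19 + 1 = hour 20.
Place-card layout needs all of catering load-in (finishes hour 19, plus 3-hour gap → hour 22); floral arrangement (finishes hour 16). That puts its earliest start at hour 22; it finishes at 22 + 2 = hour 24.
All tasks are finished once the last one completes. Finish times: Venue unlock at 9, Table placement at 4, Linen setting at 6, Floral arrangement at 16, Catering load-in at 19, Place-card layout at 24, The final walkthrough at 20. The latest is hour 24.

24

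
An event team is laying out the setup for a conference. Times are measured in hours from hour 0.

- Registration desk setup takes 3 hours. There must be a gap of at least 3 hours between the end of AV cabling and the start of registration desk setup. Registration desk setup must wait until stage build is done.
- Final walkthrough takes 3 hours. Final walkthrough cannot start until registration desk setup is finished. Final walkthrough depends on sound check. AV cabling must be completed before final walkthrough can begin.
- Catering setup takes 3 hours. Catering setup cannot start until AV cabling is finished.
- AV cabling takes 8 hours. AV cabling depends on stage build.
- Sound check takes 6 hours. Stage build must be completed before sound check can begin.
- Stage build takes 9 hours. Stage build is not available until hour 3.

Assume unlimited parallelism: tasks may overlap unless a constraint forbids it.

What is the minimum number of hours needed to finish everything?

Stage build waits on its own release at hour 3, so it starts at hour 3 and finishes at 3 + 9 = hour 12.
Sound check waits on stage build (finishes hour 12), so it starts at hour 12 and finishes at 12 + 6 = hour 18.
AV cabling cannot begin until stage build (finishes hour 12). It runs from hour 12 to 12 + 8 = hour 20.
Catering setup waits on AV cabling (finishes hour 20), so it starts at hour 20 and finishes at 20 + 3 = hour 23.
Registration desk setup has to wait for AV cabling (finishes hour 20, plus 3-hour gap → hour 23); stage build (finishes hour 12). The latest of these is hour 23, so registration desk setup runs hour 23 to 23 + 3 = hour 26.
Final walkthrough needs all of registration desk setup (finishes hour 26); sound check (finishes hour 18); AV cabling (finishes hour 20). That puts its earliest start at hour 26; it finishes at 26 + 3 = hour 29.
All tasks are finished once the last one completes. Finish times: Stage build at 12, AV cabling at 20, Registration desk setup at 26, Catering setup at 23, Sound check at 18, Final walkthrough at 29. The latest is hour 29.

29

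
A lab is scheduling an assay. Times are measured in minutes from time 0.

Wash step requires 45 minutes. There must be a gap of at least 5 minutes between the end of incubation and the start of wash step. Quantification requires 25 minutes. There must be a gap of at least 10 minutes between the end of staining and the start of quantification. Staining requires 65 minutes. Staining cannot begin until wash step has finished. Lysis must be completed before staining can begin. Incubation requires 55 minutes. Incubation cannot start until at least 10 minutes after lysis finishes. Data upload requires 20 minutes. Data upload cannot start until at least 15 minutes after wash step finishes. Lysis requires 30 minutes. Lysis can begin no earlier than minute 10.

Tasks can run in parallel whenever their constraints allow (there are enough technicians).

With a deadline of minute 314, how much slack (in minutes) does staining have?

Lysis cannot begin until its own release at minute 10. It runs from minute 10 to 10 + 30 = minute 40.
Incubation waits on lysis (finishes minute 40, plus 10-minute gap → minute 50), so it starts at minute 50 and finishes at 50 + 55 = minute 105.
After incubation (finishes minute 105, plus 5-minute gap → minute 110), wash step can start at minute 110 and finishes at minute 155.
Staining cannot start until wash step (finishes minute 155); lysis (finishes minute 40). The controlling bound is minute 155, so staining finishes at 155 + 65 = minute 220.

Working backward from the deadline:
Quantification must finish by minute 314; it takes 25 minutes, so it must start by 314 − 25 = minute 289.
Staining has to be done before quantification (must start by minute 289, minus 10-minute gap → minute 279). That means finishing by minute 279, i.e. starting by 279 − 65 = minute 214.
So staining can start as early as minute 155 and as late as minute 214, giving 214 − 155 = 59 minutes of slack.

59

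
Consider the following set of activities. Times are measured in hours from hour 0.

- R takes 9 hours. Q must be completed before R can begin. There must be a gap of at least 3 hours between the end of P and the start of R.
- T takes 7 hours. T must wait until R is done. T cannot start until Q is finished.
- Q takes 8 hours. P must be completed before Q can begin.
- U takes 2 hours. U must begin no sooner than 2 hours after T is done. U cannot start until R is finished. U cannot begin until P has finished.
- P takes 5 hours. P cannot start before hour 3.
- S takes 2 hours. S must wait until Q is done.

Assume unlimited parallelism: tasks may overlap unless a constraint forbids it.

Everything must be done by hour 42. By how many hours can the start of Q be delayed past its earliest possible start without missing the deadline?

P cannot begin until its own release at hour 3. It runs from hour 3 to 3 + 5 = hour 8.
Q waits on P (finishes hour 8), so it starts at hour 8 and finishes at 8 + 8 = hour 16.

Working backward from the deadline:
U has no dependents, so it just needs to finish by hour 42. Starting by 42 − 2 = hour 40 achieves that.
T feeds into U (must start by hour 40, minus 2-hour gap → hour 38); so T must finish by hour 38 and therefore start by hour 31.
R feeds T (must start by hour 31); U (must start by hour 40). Taking the minimum, R must finish by hour 31 and start by 31 − 9 = hour 22.
S must finish by hour 42; it takes 2 hours, so it must start by 42 − 2 = hour 40.
Q feeds R (must start by hour 22); S (must start by hour 40); T (must start by hour 31). Taking the minimum, Q must finish by hour 22 and start by 22 − 8 = hour 14.
So Q can start as early as hour 8 and as late as hour 14, giving 14 − 8 = 6 hours of slack.

6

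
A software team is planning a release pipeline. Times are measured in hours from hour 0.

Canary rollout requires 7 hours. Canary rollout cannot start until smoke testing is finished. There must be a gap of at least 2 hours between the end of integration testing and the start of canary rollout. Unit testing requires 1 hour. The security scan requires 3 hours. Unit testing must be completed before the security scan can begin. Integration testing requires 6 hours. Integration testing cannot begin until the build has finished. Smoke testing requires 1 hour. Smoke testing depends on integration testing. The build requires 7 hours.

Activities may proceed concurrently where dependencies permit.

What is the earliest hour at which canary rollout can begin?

15

The build can start immediately at hour 0; it finishes at hour 7.
After the build (finishes hour 7), integration testing can start at hour 7 and finishes at hour 13.
After integration testing (finishes hour 13), smoke testing can start at hour 13 and finishes at hour 14.
Canary rollout waits on smoke testing (finishes hour 14); integration testing (finishes hour 13, plus 2-hour gap → hour 15). The latest of these is hour 15, which is the earliest canary rollout can start.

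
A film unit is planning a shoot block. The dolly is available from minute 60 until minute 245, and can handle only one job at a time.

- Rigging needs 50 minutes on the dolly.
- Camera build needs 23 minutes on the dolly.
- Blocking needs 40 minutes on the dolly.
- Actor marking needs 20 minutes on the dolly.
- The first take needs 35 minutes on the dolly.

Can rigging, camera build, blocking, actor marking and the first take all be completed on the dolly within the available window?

Yes

The dolly window is 245 − 60 = 185 minutes.
Running back to back, the jobs need 50 + 23 + 40 + 20 + 35 = 168 minutes on the dolly.
Since 168 ≤ 185, they fit within the window.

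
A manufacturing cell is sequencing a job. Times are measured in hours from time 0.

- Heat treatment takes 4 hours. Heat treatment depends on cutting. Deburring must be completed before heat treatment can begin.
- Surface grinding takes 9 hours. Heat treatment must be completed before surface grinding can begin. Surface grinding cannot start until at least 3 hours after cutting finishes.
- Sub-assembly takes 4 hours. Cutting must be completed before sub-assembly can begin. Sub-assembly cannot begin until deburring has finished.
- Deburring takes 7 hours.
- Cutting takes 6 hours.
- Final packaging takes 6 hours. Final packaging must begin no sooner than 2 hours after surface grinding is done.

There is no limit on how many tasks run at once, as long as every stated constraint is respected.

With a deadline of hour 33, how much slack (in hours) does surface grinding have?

5

Deburring can start immediately at hour 0; it finishes at hour 7.
Nothing blocks cutting, so it runs from hour 0 to hour 6.
For heat treatment: cutting (finishes hour 6); deburring (finishes hour 7). Taking the maximum gives a start of hour 7, and it finishes at 7 + 4 = hour 11.
Surface grinding has to wait for heat treatment (finishes hour 11); cutting (finishes hour 6, plus 3-hour gap → hour 9). The latest of these is hour 11, so surface grinding runs hour 11 to 11 + 9 = hour 20.

Working backward from the deadline:
Nothing follows final packaging; the deadline of hour 33 is its only limit. It must start by 33 − 6 = hour 27.
Surface grinding must finish before final packaging (must start by hour 27, minus 2-hour gap → hour 25). With a 9-hour duration, surface grinding must start by 25 − 9 = hour 16.
So surface grinding can start as early as hour 11 and as late as hour 16, giving 16 − 11 = 5 hours of slack.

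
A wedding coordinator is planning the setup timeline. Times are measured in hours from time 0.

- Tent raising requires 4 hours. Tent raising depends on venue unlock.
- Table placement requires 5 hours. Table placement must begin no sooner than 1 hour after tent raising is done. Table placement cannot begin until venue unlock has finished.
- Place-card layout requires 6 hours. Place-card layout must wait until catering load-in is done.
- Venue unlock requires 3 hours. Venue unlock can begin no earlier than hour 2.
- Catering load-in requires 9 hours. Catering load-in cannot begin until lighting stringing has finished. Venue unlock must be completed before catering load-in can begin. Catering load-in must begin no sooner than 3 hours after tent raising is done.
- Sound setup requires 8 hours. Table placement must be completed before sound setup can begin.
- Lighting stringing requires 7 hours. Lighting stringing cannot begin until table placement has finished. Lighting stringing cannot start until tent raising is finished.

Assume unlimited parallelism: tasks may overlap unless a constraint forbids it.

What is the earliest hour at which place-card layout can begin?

31

Venue unlock waits on its own release at hour 2, so it starts at hour 2 and finishes at 2 + 3 = hour 5.
Tent raising cannot begin until venue unlock (finishes hour 5). It runs from hour 5 to 5 + 4 = hour 9.
For table placement: tent raising (finishes hour 9, plus 1-hour gap → hour 10); venue unlock (finishes hour 5). Taking the maximum gives a start of hour 10, and it finishes at 10 + 5 = hour 15.
Lighting stringing cannot start until table placement (finishes hour 15); tent raising (finishes hour 9). The controlling bound is hour 15, so lighting stringing finishes at 15 + 7 = hour 22.
Catering load-in cannot start until lighting stringing (finishes hour 22); venue unlock (finishes hour 5); tent raising (finishes hour 9, plus 3-hour gap → hour 12). The controlling bound is hour 22, so catering load-in finishes at 22 + 9 = hour 31.
Place-card layout waits on catering load-in (finishes hour 31), so the earliest it can start is hour 31.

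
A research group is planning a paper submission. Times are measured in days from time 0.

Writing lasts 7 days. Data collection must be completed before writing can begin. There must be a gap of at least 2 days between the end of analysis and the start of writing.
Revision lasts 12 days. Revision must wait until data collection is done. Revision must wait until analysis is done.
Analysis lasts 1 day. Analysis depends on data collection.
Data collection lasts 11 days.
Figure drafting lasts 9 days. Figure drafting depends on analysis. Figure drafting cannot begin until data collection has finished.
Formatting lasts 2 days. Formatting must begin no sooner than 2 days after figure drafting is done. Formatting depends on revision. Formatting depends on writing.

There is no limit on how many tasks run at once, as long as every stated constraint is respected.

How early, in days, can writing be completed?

Data collection has no prerequisites, so it starts at day 0 and finishes at day 11.
After data collection (finishes day 11), analysis can start at day 11 and finishes at day 12.
Writing needs all of data collection (finishes day 11); analysis (finishes day 12, plus 2-day gap → day 14). That puts its earliest start at day 14; it finishes at 14 + 7 = day 21.

21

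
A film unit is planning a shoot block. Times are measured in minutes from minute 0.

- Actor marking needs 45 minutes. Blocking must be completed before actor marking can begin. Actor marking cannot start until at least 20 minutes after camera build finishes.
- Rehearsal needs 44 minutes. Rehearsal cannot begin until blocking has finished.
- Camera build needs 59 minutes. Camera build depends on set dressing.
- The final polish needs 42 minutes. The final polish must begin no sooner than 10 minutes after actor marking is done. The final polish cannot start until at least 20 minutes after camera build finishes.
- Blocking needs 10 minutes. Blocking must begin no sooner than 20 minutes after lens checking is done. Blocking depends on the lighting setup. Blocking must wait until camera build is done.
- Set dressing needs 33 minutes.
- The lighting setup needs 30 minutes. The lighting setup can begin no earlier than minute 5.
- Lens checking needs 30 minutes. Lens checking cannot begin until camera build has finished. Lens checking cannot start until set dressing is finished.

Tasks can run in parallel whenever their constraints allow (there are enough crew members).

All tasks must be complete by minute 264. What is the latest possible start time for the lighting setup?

Nothing follows the final polish; the deadline of minute 264 is its only limit. It must start by 264 − 42 = minute 222.
Actor marking feeds into the final polish (must start by minute 222, minus 10-minute gap → minute 212); so actor marking must finish by minute 212 and therefore start by minute 167.
Rehearsal has no dependents, so it just needs to finish by minute 264. Starting by 264 − 44 = minute 220 achieves that.
Blocking has several dependents: actor marking (must start by minute 167); rehearsal (must start by minute 220). The earliest of those limits is minute 167, so blocking must start by 167 − 10 = minute 157.
The lighting setup must finish before blocking (must start by minute 157). With a 30-minute duration, the lighting setup must start by 157 − 30 = minute 127.

127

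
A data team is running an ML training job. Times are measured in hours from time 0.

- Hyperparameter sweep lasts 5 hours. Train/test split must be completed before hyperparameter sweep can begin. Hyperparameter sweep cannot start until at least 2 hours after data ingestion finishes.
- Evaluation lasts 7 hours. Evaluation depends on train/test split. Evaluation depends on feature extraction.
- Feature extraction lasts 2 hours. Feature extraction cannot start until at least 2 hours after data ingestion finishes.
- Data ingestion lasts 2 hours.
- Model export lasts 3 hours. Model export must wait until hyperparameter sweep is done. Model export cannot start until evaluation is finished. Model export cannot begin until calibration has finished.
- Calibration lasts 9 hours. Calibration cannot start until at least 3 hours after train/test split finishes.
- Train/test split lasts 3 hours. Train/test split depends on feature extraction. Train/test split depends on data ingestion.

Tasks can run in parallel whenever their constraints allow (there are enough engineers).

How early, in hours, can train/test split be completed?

9

Data ingestion can start immediately at hour 0; it finishes at hour 2.
After data ingestion (finishes hour 2, plus 2-hour gap → hour 4), feature extraction can start at hour 4 and finishes at hour 6.
For train/test split: feature extraction (finishes hour 6); data ingestion (finishes hour 2). Taking the maximum gives a start of hour 6, and it finishes at 6 + 3 = hour 9.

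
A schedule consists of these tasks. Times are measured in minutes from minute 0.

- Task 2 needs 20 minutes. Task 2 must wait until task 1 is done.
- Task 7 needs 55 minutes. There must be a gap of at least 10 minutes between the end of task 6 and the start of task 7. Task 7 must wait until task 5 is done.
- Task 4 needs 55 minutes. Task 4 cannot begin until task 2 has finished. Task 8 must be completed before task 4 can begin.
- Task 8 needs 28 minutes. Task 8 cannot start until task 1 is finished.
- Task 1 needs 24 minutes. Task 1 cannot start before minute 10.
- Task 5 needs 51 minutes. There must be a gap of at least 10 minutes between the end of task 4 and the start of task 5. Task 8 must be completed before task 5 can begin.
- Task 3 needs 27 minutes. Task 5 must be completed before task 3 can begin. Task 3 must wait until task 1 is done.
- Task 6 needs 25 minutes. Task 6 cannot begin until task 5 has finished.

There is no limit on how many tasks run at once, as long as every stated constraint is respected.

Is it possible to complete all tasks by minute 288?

Yes

Task 1 cannot begin until its own release at minute 10. It runs from minute 10 to 10 + 24 = minute 34.
Task 8 waits on task 1 (finishes minute 34), so it starts at minute 34 and finishes at 34 + 28 = minute 62.
Task 2 waits on task 1 (finishes minute 34), so it starts at minute 34 and finishes at 34 + 20 = minute 54.
Task 4 cannot start until task 2 (finishes minute 54); task 8 (finishes minute 62). The controlling bound is minute 62, so task 4 finishes at 62 + 55 = minute 117.
For task 5: task 4 (finishes minute 117, plus 10-minute gap → minute 127); task 8 (finishes minute 62). Taking the maximum gives a start of minute 127, and it finishes at 127 + 51 = minute 178.
Task 6 waits on task 5 (finishes minute 178), so it starts at minute 178 and finishes at 178 + 25 = minute 203.
For task 7: task 6 (finishes minute 203, plus 10-minute gap → minute 213); task 5 (finishes minute 178). Taking the maximum gives a start of minute 213, and it finishes at 213 + 55 = minute 268.
Task 3 needs all of task 5 (finishes minute 178); task 1 (finishes minute 34). That puts its earliest start at minute 178; it finishes at 178 + 27 = minute 205.
Every task is finished by minute 268, which is no later than the deadline of 288, so the schedule is feasible.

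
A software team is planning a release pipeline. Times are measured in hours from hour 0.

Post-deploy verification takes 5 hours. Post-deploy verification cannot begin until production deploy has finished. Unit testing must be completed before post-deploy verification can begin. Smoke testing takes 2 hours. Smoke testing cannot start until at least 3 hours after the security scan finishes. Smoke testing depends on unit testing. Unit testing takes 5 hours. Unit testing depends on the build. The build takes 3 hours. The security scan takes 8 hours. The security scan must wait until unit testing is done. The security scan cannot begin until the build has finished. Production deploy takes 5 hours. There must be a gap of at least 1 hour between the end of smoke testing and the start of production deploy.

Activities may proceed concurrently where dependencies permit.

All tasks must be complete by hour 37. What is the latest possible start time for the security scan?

13

To finish by hour 37, post-deploy verification (duration 5) must start no later than hour 32.
Production deploy feeds into post-deploy verification (must start by hour 32); so production deploy must finish by hour 32 and therefore start by hour 27.
Smoke testing has to be done before production deploy (must start by hour 27, minus 1-hour gap → hour 26). That means finishing by hour 26, i.e. starting by 26 − 2 = hour 24.
The security scan must finish before smoke testing (must start by hour 24, minus 3-hour gap → hour 21). With an 8-hour duration, the security scan must start by 21 − 8 = hour 13.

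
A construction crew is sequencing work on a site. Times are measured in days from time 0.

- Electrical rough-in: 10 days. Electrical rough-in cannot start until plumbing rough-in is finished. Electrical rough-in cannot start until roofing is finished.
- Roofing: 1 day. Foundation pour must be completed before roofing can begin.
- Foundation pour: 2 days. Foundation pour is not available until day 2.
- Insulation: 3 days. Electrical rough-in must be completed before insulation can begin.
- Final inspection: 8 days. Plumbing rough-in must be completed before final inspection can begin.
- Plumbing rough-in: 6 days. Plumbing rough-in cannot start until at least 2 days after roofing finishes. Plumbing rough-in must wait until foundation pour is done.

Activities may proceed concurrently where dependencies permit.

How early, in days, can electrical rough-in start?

Foundation pour waits on its own release at day 2, so it starts at day 2 and finishes at 2 + 2 = day 4.
Roofing waits on foundation pour (finishes day 4), so it starts at day 4 and finishes at 4 + 1 = day 5.
For plumbing rough-in: roofing (finishes day 5, plus 2-day gap → day 7); foundation pour (finishes day 4). Taking the maximum gives a start of day 7, and it finishes at 7 + 6 = day 13.
Electrical rough-in waits on plumbing rough-in (finishes day 13); roofing (finishes day 5). The latest of these is day 13, which is the earliest electrical rough-in can start.

13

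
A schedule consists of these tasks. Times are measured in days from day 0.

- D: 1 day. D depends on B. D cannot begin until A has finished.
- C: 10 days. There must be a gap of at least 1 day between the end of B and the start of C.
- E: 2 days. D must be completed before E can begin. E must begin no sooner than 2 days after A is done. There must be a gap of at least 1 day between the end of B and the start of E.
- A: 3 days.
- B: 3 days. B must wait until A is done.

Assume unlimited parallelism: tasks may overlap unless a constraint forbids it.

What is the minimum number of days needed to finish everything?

17

A can start immediately at day 0; it finishes at day 3.
After A (finishes day 3), B can start at day 3 and finishes at day 6.
D cannot start until B (finishes day 6); A (finishes day 3). The controlling bound is day 6, so D finishes at 6 + 1 = day 7.
E needs all of D (finishes day 7); A (finishes day 3, plus 2-day gap → day 5); B (finishes day 6, plus 1-day gap → day 7). That puts its earliest start at day 7; it finishes at 7 + 2 = day 9.
C cannot begin until B (finishes day 6, plus 1-day gap → day 7). It runs from day 7 to 7 + 10 = day 17.
All tasks are finished once the last one completes. Finish times: A at 3, B at 6, C at 17, D at 7, E at 9. The latest is day 17.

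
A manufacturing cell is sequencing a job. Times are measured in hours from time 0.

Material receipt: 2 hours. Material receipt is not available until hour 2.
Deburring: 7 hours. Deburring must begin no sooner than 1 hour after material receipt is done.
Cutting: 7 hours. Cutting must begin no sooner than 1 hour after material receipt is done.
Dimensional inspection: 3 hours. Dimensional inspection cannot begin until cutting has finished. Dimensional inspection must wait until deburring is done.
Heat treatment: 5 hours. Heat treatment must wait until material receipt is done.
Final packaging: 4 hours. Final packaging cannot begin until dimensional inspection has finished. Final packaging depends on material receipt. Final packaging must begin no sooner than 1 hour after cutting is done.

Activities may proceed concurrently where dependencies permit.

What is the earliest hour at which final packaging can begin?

After its own release at hour 2, material receipt can start at hour 2 and finishes at hour 4.
Deburring waits on material receipt (finishes hour 4, plus 1-hour gap → hour 5), so it starts at hour 5 and finishes at 5 + 7 = hour 12.
Cutting waits on material receipt (finishes hour 4, plus 1-hour gap → hour 5), so it starts at hour 5 and finishes at 5 + 7 = hour 12.
For dimensional inspection: cutting (finishes hour 12); deburring (finishes hour 12). Taking the maximum gives a start of hour 12, and it finishes at 12 + 3 = hour 15.
Final packaging waits on dimensional inspection (finishes hour 15); material receipt (finishes hour 4); cutting (finishes hour 12, plus 1-hour gap → hour 13). The latest of these is hour 15, which is the earliest final packaging can start.

15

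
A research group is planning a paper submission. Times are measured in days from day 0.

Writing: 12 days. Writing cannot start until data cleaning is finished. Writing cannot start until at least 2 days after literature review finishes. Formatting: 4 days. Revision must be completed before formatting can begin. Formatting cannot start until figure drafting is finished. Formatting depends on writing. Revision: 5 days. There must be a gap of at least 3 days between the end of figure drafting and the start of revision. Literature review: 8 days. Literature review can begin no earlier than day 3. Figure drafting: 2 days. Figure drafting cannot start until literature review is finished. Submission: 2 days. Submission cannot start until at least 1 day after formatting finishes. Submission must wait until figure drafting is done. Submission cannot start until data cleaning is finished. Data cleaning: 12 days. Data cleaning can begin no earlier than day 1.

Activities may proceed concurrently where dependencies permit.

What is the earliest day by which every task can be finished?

32

Data cleaning cannot begin until its own release at day 1. It runs from day 1 to 1 + 12 = day 13.
Literature review cannot begin until its own release at day 3. It runs from day 3 to 3 + 8 = day 11.
Writing has to wait for data cleaning (finishes day 13); literature review (finishes day 11, plus 2-day gap → day 13). The latest of these is day 13, so writing runs day 13 to 13 + 12 = day 25.
After literature review (finishes day 11), figure drafting can start at day 11 and finishes at day 13.
After figure drafting (finishes day 13, plus 3-day gap → day 16), revision can start at day 16 and finishes at day 21.
Formatting needs all of revision (finishes day 21); figure drafting (finishes day 13); writing (finishes day 25). That puts its earliest start at day 25; it finishes at 25 + 4 = day 29.
For submission: formatting (finishes day 29, plus 1-day gap → day 30); figure drafting (finishes day 13); data cleaning (finishes day 13). Taking the maximum gives a start of day 30, and it finishes at 30 + 2 = day 32.
All tasks are finished once the last one completes. Finish times: Literature review at 11, Data cleaning at 13, Figure drafting at 13, Writing at 25, Revision at 21, Formatting at 29, Submission at 32. The latest is day 32.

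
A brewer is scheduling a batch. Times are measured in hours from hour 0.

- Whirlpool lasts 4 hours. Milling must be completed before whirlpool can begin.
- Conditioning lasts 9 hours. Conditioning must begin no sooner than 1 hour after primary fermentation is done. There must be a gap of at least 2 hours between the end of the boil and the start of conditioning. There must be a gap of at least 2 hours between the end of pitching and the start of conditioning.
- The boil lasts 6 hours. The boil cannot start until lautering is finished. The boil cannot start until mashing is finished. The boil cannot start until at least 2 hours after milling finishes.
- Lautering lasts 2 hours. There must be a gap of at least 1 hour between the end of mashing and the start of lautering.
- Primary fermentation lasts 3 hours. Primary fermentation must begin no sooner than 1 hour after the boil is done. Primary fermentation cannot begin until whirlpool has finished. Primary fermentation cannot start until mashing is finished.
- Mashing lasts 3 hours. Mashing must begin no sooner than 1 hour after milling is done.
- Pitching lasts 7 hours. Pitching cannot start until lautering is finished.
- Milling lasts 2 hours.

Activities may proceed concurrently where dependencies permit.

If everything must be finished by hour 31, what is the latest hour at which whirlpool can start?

14

Conditioning must finish by hour 31; it takes 9 hours, so it must start by 31 − 9 = hour 22.
Primary fermentation must finish before conditioning (must start by hour 22, minus 1-hour gap → hour 21). With a 3-hour duration, primary fermentation must start by 21 − 3 = hour 18.
Whirlpool has to be done before primary fermentation (must start by hour 18). That means finishing by hour 18, i.e. starting by 18 − 4 = hour 14.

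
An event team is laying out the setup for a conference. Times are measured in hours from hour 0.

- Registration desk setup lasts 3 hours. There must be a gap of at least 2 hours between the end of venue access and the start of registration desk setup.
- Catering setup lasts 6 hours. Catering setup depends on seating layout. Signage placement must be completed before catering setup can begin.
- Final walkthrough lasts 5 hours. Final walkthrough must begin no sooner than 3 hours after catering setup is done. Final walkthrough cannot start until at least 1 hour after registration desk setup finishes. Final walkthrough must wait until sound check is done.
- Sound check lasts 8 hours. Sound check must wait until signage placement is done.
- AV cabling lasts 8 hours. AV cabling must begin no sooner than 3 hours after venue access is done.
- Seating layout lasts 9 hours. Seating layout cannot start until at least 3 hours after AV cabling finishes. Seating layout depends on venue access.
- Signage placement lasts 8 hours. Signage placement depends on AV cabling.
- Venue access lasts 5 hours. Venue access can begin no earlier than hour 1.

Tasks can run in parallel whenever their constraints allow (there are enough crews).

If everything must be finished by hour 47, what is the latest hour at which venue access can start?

5

Nothing follows final walkthrough; the deadline of hour 47 is its only limit. It must start by 47 − 5 = hour 42.
Catering setup feeds into final walkthrough (must start by hour 42, minus 3-hour gap → hour 39); so catering setup must finish by hour 39 and therefore start by hour 33.
Seating layout must finish before catering setup (must start by hour 33). With a 9-hour duration, seating layout must start by 33 − 9 = hour 24.
Sound check has to be done before final walkthrough (must start by hour 42). That means finishing by hour 42, i.e. starting by 42 − 8 = hour 34.
Signage placement has several dependents: catering setup (must start by hour 33); sound check (must start by hour 34). The earliest of those limits is hour 33, so signage placement must start by 33 − 8 = hour 25.
For AV cabling: seating layout (must start by hour 24, minus 3-hour gap → hour 21); signage placement (must start by hour 25). The most restrictive is hour 21; with an 8-hour duration, AV cabling must start by hour 13.
Since final walkthrough (must start by hour 42, minus 1-hour gap → hour 41) depends on it, registration desk setup must finish by hour 41. Backing off its 3-hour duration gives a latest start of hour 38.
For venue access: AV cabling (must start by hour 13, minus 3-hour gap → hour 10); seating layout (must start by hour 24); registration desk setup (must start by hour 38, minus 2-hour gap → hour 36). The most restrictive is hour 10; with a 5-hour duration, venue access must start by hour 5.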